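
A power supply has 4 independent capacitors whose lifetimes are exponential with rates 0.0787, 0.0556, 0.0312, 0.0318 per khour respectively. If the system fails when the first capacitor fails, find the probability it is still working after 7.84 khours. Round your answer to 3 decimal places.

The time to first failure is exponential with rate Σλ = 0.0787 + 0.0556 + 0.0312 + 0.0318 = 0.1973.
P(min > 7.84) = e^(−0.1973·7.84) = e^(−1.5468) ≈ 0.213.

0.213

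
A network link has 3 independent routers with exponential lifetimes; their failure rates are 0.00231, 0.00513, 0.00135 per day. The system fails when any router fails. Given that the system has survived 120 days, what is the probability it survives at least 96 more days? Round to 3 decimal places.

0.430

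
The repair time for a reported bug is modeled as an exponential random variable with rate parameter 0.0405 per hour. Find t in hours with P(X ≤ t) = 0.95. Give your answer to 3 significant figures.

Set 1 − e^(−λt) = 0.95, so t = −ln(0.05)/λ = 2.9957/0.0405 ≈ 73.9687 hours.

74.0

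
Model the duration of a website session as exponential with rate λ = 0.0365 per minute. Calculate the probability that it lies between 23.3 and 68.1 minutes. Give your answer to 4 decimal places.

0.3440

P(23.3 < X < 68.1) = e^(−λ·23.3) − e^(−λ·68.1) = 0.42722 − 0.08327 ≈ 0.3440.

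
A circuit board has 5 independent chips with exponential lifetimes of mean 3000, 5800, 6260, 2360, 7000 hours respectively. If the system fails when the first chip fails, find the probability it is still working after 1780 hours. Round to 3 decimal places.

0.112

The first failure time is exponential with rate Σλ_i = 1/3000 + 1/5800 + 1/6260 + 1/2360 + 1/7000 = 0.00123208 per hour.
P(min > 1780) = e^(−0.00123208·1780) = e^(−2.1931) ≈ 0.112.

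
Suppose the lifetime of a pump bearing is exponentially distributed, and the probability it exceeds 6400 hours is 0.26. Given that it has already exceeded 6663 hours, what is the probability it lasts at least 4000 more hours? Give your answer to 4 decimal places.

From e^(−λ·6400) = 0.26, λ = −ln(0.26)/6400 = 0.00021048.
Memoryless: P(X > 6663+4000 | X > 6663) = P(X > 4000) = e^(−0.00021048·4000) ≈ 0.4309.

0.4309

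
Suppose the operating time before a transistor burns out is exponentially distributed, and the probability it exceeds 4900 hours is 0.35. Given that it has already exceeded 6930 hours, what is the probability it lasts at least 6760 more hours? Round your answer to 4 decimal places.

From e^(−λ·4900) = 0.35, λ = −ln(0.35)/4900 = 0.000214249.
Memoryless: P(X > 6930+6760 | X > 6930) = P(X > 6760) = e^(−0.000214249·6760) ≈ 0.2350.

0.2350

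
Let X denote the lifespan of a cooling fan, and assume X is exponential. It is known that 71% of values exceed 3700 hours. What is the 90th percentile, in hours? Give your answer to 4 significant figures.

24880

e^(−λ·3700) = 0.71 ⇒ λ = −ln(0.71)/3700 = 0.0000925649.
90th percentile: 1 − e^(−λt) = 0.9, t = −ln(0.1)/λ = 24875.3 hours.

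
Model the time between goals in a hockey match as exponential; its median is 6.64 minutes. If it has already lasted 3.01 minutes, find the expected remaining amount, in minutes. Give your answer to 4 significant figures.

9.579

For an exponential, median = ln(2)/λ, so λ = ln 2 / 6.64 = 0.10439 per minute.
By memorylessness, the remaining amount past any threshold is again Exp(λ) with mean 1/λ = 9.5795 minutes.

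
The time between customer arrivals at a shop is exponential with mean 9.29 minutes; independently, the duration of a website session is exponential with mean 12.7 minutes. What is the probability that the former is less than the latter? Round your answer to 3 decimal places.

λ_1 = 1/9.29 = 0.107643, λ_2 = 1/12.7 = 0.0787402.
For independent exponentials, P(the former < the latter) = λ_1/(λ_1+λ_2) = 0.107643/0.186383 ≈ 0.578.

0.578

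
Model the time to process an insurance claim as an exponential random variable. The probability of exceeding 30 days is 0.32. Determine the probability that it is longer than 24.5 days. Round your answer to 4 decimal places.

e^(−λ·30) = 0.32 ⇒ λ = −ln(0.32)/30 = 0.0379811.
P(X > 24.5) = e^(−0.0379811·24.5) = e^(−0.93054) ≈ 0.3943.

0.3943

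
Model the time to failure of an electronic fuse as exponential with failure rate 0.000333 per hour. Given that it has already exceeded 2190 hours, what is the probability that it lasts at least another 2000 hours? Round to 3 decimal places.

0.514

P(X > s+t | X > s) = e^(−λ(s+t))/e^(−λs) = e^(−λt), independent of s = 2190.
P(X > 2000) = e^(−0.666) ≈ 0.514.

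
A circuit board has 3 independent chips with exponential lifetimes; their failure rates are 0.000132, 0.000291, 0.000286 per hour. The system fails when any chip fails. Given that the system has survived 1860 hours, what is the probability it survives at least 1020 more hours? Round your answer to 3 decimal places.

0.485

Time to first failure ~ Exp(Σλ) with Σλ = 0.000709.
By memorylessness, P(T > 1860+1020 | T > 1860) = P(T > 1020) = e^(−0.000709·1020) ≈ 0.485.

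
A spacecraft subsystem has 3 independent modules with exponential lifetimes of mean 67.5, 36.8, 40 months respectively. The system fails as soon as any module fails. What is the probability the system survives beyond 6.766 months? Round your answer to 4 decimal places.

The first failure time is exponential with rate Σλ_i = 1/67.5 + 1/36.8 + 1/40 = 0.0669887 per month.
P(min > 6.766) = e^(−0.0669887·6.766) = e^(−0.45325) ≈ 0.6356.

0.6356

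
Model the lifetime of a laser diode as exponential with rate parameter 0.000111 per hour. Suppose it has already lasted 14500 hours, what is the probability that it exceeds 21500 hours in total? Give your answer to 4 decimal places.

By the memoryless property, P(X > 14500+7000 | X > 14500) = P(X > 7000).
P(X > 7000) = e^(−0.777) ≈ 0.4598.

0.4598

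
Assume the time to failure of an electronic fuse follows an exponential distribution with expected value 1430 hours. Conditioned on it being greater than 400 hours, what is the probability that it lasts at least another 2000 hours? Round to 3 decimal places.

The rate is λ = 1/1430 = 0.000699301 per hour.
By the memoryless property, P(X > 400+2000 | X > 400) = P(X > 2000).
P(X > 2000) = e^(−1.3986) ≈ 0.247.

0.247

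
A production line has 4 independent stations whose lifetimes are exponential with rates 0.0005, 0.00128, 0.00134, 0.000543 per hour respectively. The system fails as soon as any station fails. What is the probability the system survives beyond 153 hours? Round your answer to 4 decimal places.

0.5710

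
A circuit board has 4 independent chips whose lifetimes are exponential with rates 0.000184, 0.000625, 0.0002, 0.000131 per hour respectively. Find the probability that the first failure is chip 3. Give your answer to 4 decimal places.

The time to first failure is exponential with rate Σλ = 0.000184 + 0.000625 + 0.0002 + 0.000131 = 0.00114.
P(chip 3 first) = λ_3/Σλ = 0.0002/0.00114 ≈ 0.1754.

0.1754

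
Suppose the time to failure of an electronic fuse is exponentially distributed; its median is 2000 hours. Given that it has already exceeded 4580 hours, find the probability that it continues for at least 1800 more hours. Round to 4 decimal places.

For an exponential, median = ln(2)/λ, so λ = ln 2 / 2000 = 0.000346574 per hour.
P(X > s+t | X > s) = e^(−λ(s+t))/e^(−λs) = e^(−λt), independent of s = 4580.
P(X > 1800) = e^(−0.62383) ≈ 0.5359.

0.5359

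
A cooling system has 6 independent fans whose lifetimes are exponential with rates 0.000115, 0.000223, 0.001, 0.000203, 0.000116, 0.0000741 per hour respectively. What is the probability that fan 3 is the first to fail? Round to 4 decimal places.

The time to first failure is exponential with rate Σλ = 0.000115 + 0.000223 + 0.001 + 0.000203 + 0.000116 + 0.0000741 = 0.0017311.
P(fan 3 first) = λ_3/Σλ = 0.001/0.0017311 ≈ 0.5777.

0.5777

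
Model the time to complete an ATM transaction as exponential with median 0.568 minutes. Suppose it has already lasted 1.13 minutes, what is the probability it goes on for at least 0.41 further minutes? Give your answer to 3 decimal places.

0.606

For an exponential, median = ln(2)/λ, so λ = ln 2 / 0.568 = 1.22033 per minute.
By the memoryless property, P(X > 1.13+0.41 | X > 1.13) = P(X > 0.41).
P(X > 0.41) = e^(−0.50034) ≈ 0.606.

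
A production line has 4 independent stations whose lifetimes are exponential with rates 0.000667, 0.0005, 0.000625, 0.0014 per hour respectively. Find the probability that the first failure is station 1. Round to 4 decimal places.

0.2090

The time to first failure is exponential with rate Σλ = 0.000667 + 0.0005 + 0.000625 + 0.0014 = 0.003192.
P(station 1 first) = λ_1/Σλ = 0.000667/0.003192 ≈ 0.2090.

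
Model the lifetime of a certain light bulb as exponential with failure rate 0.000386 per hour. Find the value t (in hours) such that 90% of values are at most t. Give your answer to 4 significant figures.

5965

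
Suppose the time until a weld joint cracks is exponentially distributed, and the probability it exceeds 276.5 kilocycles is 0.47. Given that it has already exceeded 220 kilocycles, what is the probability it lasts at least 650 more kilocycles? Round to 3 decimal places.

0.169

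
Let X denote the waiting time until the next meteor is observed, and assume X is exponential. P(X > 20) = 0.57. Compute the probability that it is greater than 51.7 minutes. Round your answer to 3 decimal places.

e^(−λ·20) = 0.57 ⇒ λ = −ln(0.57)/20 = 0.0281059.
P(X > 51.7) = e^(−0.0281059·51.7) = e^(−1.4531) ≈ 0.234.

0.234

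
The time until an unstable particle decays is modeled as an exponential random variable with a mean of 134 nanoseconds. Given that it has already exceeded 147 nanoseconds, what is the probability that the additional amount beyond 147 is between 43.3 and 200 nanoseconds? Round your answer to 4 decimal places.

The rate is λ = 1/134 = 0.00746269 per nanosecond.
Memoryless: the residual past 147 is again Exp(λ).
P(43.3 < residual < 200) = e^(−λ·43.3) − e^(−λ·200) = 0.72388 − 0.22480 ≈ 0.4991.

0.4991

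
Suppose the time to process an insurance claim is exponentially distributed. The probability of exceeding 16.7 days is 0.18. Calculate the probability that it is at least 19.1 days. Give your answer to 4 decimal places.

e^(−λ·16.7) = 0.18 ⇒ λ = −ln(0.18)/16.7 = 0.102683.
P(X > 19.1) = e^(−0.102683·19.1) = e^(−1.9612) ≈ 0.1407.

0.1407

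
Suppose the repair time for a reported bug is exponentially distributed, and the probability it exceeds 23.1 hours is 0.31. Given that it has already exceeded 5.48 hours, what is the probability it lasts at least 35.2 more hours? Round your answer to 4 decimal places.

From e^(−λ·23.1) = 0.31, λ = −ln(0.31)/23.1 = 0.0507006.
Memoryless: P(X > 5.48+35.2 | X > 5.48) = P(X > 35.2) = e^(−0.0507006·35.2) ≈ 0.1679.

0.1679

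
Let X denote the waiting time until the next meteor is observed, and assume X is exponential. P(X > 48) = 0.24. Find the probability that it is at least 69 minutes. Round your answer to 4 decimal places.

e^(−λ·48) = 0.24 ⇒ λ = −ln(0.24)/48 = 0.0297316.
P(X > 69) = e^(−0.0297316·69) = e^(−2.0515) ≈ 0.1285.

0.1285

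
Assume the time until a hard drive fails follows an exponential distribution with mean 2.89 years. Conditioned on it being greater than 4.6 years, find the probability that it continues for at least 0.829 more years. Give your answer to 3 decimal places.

0.751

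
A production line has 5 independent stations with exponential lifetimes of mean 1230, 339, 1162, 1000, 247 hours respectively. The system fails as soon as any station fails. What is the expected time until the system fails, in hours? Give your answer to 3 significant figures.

The first failure time is exponential with rate Σλ_i = 1/1230 + 1/339 + 1/1162 + 1/1000 + 1/247 = 0.00967203 per hour.
E[min] = 1/Σλ = 1/0.00967203 = 103.391 hours.

103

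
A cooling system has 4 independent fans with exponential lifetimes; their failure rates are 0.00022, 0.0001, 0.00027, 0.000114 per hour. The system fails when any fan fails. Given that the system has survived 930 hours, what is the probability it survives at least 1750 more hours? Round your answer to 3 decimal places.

0.292

Time to first failure ~ Exp(Σλ) with Σλ = 0.000704.
By memorylessness, P(T > 930+1750 | T > 930) = P(T > 1750) = e^(−0.000704·1750) ≈ 0.292.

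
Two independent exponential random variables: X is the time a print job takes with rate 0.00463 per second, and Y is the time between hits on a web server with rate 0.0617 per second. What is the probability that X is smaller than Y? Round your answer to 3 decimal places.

λ_1 = 0.00463, λ_2 = 0.0617.
For independent exponentials, P(X < Y) = λ_1/(λ_1+λ_2) = 0.00463/0.06633 ≈ 0.070.

0.070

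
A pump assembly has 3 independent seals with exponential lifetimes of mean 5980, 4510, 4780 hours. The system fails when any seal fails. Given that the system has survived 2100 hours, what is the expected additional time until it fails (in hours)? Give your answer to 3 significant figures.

1670

First-failure rate Σλ = 1/5980 + 1/4510 + 1/4780 = 0.000598159.
By memorylessness the expected residual is 1/Σλ = 1671.8 hours, regardless of the 2100 already elapsed.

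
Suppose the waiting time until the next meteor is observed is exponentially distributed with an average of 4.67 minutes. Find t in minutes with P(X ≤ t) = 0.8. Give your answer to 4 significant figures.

7.516

The rate is λ = 1/4.67 = 0.214133 per minute.
Set 1 − e^(−λt) = 0.8, so t = −ln(0.2)/λ = 1.6094/0.214133 ≈ 7.51608 minutes.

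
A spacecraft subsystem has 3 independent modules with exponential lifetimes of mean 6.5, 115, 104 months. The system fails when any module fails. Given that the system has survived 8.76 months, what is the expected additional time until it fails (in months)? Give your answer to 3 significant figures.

First-failure rate Σλ = 1/6.5 + 1/115 + 1/104 = 0.172157.
By memorylessness the expected residual is 1/Σλ = 5.80864 months, regardless of the 8.76 already elapsed.

5.81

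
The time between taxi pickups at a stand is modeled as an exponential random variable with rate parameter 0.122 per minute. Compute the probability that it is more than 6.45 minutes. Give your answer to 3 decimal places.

0.455

P(X > 6.45) = e^(−λ·6.45) = e^(−0.7869) ≈ 0.455.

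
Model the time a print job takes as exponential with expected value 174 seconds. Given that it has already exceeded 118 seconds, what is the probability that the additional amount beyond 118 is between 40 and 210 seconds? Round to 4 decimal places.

The rate is λ = 1/174 = 0.00574713 per second.
Memoryless: the residual past 118 is again Exp(λ).
P(40 < residual < 210) = e^(−λ·40) − e^(−λ·210) = 0.79462 − 0.29912 ≈ 0.4955.

0.4955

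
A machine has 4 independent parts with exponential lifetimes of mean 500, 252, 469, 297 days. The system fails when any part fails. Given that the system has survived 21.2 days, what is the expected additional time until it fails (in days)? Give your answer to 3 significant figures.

First-failure rate Σλ = 1/500 + 1/252 + 1/469 + 1/297 = 0.0114675.
By memorylessness the expected residual is 1/Σλ = 87.2033 days, regardless of the 21.2 already elapsed.

87.2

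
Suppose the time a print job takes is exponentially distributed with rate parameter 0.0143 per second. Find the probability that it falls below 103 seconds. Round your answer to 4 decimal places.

0.7707

P(X ≤ 103) = 1 − e^(−λ·103) = 1 − e^(−1.4729) ≈ 0.7707.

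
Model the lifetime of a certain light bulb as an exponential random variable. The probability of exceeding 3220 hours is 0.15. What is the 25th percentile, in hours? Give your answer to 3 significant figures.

e^(−λ·3220) = 0.15 ⇒ λ = −ln(0.15)/3220 = 0.000589168.
25th percentile: 1 − e^(−λt) = 0.25, t = −ln(0.75)/λ = 488.286 hours.

488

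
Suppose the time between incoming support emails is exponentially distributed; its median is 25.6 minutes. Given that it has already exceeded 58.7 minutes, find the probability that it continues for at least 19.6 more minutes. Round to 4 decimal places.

For an exponential, median = ln(2)/λ, so λ = ln 2 / 25.6 = 0.0270761 per minute.
By the memoryless property, P(X > 58.7+19.6 | X > 58.7) = P(X > 19.6).
P(X > 19.6) = e^(−0.53069) ≈ 0.5882.

0.5882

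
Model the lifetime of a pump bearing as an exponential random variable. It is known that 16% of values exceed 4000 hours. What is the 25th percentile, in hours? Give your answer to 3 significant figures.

e^(−λ·4000) = 0.16 ⇒ λ = −ln(0.16)/4000 = 0.000458145.
25th percentile: 1 − e^(−λt) = 0.25, t = −ln(0.75)/λ = 627.927 hours.

628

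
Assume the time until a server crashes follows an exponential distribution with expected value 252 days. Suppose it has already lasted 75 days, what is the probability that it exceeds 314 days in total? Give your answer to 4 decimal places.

0.3874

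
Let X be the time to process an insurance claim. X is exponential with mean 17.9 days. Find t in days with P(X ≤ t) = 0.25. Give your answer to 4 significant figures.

The rate is λ = 1/17.9 = 0.0558659 per day.
Set 1 − e^(−λt) = 0.25, so t = −ln(0.75)/λ = 0.28768/0.0558659 ≈ 5.14951 days.

5.150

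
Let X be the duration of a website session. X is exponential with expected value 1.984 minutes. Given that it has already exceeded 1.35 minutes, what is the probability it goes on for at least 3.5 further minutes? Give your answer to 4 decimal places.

0.1713

The rate is λ = 1/1.984 = 0.504032 per minute.
The exponential is memoryless, so the remaining time is again Exp(λ): the condition X > 1.35 is irrelevant.
P(X > 3.5) = e^(−1.7641) ≈ 0.1713.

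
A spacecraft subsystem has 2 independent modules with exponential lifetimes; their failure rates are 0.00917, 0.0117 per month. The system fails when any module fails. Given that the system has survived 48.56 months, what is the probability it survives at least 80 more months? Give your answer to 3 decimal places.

Time to first failure ~ Exp(Σλ) with Σλ = 0.02087.
By memorylessness, P(T > 48.56+80 | T > 48.56) = P(T > 80) = e^(−0.02087·80) ≈ 0.188.

0.188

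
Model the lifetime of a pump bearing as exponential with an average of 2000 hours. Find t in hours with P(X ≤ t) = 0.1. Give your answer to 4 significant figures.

210.7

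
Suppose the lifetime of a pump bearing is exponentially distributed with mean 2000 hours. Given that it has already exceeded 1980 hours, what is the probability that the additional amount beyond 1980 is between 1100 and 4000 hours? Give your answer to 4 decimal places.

0.4416

The rate is λ = 1/2000 = 0.0005 per hour.
Memoryless: the residual past 1980 is again Exp(λ).
P(1100 < residual < 4000) = e^(−λ·1100) − e^(−λ·4000) = 0.57695 − 0.13534 ≈ 0.4416.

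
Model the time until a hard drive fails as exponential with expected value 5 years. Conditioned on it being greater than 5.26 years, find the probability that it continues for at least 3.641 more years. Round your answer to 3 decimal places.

0.483

The rate is λ = 1/5 = 0.2 per year.
The exponential is memoryless, so the remaining time is again Exp(λ): the condition X > 5.26 is irrelevant.
P(X > 3.641) = e^(−0.7282) ≈ 0.483.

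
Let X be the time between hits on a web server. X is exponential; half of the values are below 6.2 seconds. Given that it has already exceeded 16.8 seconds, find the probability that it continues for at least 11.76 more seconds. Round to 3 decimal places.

For an exponential, median = ln(2)/λ, so λ = ln 2 / 6.2 = 0.111798 per second.
By the memoryless property, P(X > 16.8+11.76 | X > 16.8) = P(X > 11.76).
P(X > 11.76) = e^(−1.3147) ≈ 0.269.

0.269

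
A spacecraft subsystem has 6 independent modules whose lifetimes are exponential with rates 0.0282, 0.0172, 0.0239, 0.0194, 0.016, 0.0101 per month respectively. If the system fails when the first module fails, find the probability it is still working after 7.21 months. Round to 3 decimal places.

0.437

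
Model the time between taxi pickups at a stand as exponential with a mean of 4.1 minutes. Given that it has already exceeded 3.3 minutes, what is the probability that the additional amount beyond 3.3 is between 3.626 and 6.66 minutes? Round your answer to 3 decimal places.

0.216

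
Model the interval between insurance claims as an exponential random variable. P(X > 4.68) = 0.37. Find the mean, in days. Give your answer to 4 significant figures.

e^(−λ·4.68) = 0.37 ⇒ λ = −ln(0.37)/4.68 = 0.212447.
Mean = 1/λ = 4.70705 days.

4.707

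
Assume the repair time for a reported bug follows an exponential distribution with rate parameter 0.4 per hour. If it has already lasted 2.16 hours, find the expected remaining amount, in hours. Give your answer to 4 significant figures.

2.500

By memorylessness, the remaining amount past any threshold is again Exp(λ) with mean 1/λ = 2.5 hours.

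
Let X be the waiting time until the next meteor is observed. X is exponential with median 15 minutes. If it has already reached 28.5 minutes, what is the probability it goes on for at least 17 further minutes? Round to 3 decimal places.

0.456

For an exponential, median = ln(2)/λ, so λ = ln 2 / 15 = 0.0462098 per minute.
The exponential is memoryless, so the remaining time is again Exp(λ): the condition X > 28.5 is irrelevant.
P(X > 17) = e^(−0.78557) ≈ 0.456.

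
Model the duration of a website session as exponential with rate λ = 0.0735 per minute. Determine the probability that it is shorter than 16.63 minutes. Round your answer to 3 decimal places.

0.705

P(X ≤ 16.63) = 1 − e^(−λ·16.63) = 1 − e^(−1.2223) ≈ 0.705.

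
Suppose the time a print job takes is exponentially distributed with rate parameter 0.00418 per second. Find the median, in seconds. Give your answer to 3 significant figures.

166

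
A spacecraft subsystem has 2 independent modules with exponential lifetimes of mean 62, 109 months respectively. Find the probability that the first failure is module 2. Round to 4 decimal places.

Rates: λ_i = 1/mean_i → 0.016129, 0.00917431; Σλ = 0.0253033.
P(module 2 first) = λ_2/Σλ = 0.00917431/0.0253033 ≈ 0.3626.

0.3626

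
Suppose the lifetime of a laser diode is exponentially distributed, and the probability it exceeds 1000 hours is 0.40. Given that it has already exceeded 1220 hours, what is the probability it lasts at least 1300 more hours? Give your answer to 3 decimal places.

0.304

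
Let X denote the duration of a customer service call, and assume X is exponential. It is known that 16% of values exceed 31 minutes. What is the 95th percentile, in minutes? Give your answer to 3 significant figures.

e^(−λ·31) = 0.16 ⇒ λ = −ln(0.16)/31 = 0.0591155.
95th percentile: 1 − e^(−λt) = 0.95, t = −ln(0.05)/λ = 50.6759 minutes.

50.7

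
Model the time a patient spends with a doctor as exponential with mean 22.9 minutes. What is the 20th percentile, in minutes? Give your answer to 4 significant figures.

The rate is λ = 1/22.9 = 0.0436681 per minute.
Set 1 − e^(−λt) = 0.2, so t = −ln(0.8)/λ = 0.22314/0.0436681 ≈ 5.10999 minutes.

5.110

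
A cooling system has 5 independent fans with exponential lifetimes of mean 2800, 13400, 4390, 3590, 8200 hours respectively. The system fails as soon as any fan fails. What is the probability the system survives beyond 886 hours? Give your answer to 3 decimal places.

The first failure time is exponential with rate Σλ_i = 1/2800 + 1/13400 + 1/4390 + 1/3590 + 1/8200 = 0.00106006 per hour.
P(min > 886) = e^(−0.00106006·886) = e^(−0.93922) ≈ 0.391.

0.391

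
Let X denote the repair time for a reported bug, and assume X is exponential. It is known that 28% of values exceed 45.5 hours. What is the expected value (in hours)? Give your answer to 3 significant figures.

35.7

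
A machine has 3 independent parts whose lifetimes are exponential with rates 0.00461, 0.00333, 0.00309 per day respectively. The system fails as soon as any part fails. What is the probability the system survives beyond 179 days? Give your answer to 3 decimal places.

The time to first failure is exponential with rate Σλ = 0.00461 + 0.00333 + 0.00309 = 0.01103.
P(min > 179) = e^(−0.01103·179) = e^(−1.9744) ≈ 0.139.

0.139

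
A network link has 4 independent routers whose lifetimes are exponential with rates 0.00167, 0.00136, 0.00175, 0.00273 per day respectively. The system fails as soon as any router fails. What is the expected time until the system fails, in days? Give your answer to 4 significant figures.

The time to first failure is exponential with rate Σλ = 0.00167 + 0.00136 + 0.00175 + 0.00273 = 0.00751.
E[min] = 1/Σλ = 1/0.00751 = 133.156 days.

133.2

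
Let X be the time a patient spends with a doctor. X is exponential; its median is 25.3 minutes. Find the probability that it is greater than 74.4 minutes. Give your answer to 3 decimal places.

0.130

For an exponential, median = ln(2)/λ, so λ = ln 2 / 25.3 = 0.0273971 per minute.
P(X > 74.4) = e^(−λ·74.4) = e^(−2.0383) ≈ 0.130.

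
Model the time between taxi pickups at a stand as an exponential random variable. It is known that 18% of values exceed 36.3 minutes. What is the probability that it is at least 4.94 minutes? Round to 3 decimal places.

0.792

e^(−λ·36.3) = 0.18 ⇒ λ = −ln(0.18)/36.3 = 0.0472396.
P(X > 4.94) = e^(−0.0472396·4.94) = e^(−0.23336) ≈ 0.792.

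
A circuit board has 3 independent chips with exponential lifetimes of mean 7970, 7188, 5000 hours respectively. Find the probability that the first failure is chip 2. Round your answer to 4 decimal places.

Rates: λ_i = 1/mean_i → 0.000125471, 0.000139121, 0.0002; Σλ = 0.000464591.
P(chip 2 first) = λ_2/Σλ = 0.000139121/0.000464591 ≈ 0.2994.

0.2994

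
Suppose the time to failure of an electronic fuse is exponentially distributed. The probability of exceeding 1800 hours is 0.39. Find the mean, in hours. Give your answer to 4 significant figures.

1912

e^(−λ·1800) = 0.39 ⇒ λ = −ln(0.39)/1800 = 0.000523116.
Mean = 1/λ = 1911.62 hours.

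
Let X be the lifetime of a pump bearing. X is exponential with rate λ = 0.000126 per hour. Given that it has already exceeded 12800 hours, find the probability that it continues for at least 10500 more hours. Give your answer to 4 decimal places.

0.2663

The exponential is memoryless, so the remaining time is again Exp(λ): the condition X > 12800 is irrelevant.
P(X > 10500) = e^(−1.323) ≈ 0.2663.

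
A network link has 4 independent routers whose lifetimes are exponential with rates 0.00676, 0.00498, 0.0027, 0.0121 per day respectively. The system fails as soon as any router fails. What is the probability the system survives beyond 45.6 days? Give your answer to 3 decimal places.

0.298

The time to first failure is exponential with rate Σλ = 0.00676 + 0.00498 + 0.0027 + 0.0121 = 0.02654.
P(min > 45.6) = e^(−0.02654·45.6) = e^(−1.2102) ≈ 0.298.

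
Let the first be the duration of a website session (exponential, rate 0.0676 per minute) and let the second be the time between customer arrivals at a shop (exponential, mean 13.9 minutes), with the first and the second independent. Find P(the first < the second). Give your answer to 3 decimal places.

0.484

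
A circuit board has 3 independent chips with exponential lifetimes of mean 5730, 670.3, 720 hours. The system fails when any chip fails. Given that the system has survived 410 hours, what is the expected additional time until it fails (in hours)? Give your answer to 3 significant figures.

327

First-failure rate Σλ = 1/5730 + 1/670.3 + 1/720 = 0.00305528.
By memorylessness the expected residual is 1/Σλ = 327.302 hours, regardless of the 410 already elapsed.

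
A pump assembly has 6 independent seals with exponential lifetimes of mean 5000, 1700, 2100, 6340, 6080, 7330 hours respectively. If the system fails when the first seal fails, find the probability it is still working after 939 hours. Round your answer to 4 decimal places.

0.1983

The first failure time is exponential with rate Σλ_i = 1/5000 + 1/1700 + 1/2100 + 1/6340 + 1/6080 + 1/7330 = 0.00172305 per hour.
P(min > 939) = e^(−0.00172305·939) = e^(−1.6179) ≈ 0.1983.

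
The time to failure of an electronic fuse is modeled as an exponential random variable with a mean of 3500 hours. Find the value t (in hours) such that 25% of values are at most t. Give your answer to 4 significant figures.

The rate is λ = 1/3500 = 0.000285714 per hour.
Set 1 − e^(−λt) = 0.25, so t = −ln(0.75)/λ = 0.28768/0.000285714 ≈ 1006.89 hours.

1007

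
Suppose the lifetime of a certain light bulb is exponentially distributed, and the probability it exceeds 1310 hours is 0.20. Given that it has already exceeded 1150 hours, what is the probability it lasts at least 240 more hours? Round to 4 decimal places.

0.7446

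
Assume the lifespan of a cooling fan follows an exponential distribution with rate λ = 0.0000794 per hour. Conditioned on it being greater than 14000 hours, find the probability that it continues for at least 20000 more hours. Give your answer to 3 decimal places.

0.204

The exponential is memoryless, so the remaining time is again Exp(λ): the condition X > 14000 is irrelevant.
P(X > 20000) = e^(−1.588) ≈ 0.204.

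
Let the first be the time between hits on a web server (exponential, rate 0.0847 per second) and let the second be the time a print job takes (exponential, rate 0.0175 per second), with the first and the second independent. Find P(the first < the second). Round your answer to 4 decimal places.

λ_1 = 0.0847, λ_2 = 0.0175.
For independent exponentials, P(the first < the second) = λ_1/(λ_1+λ_2) = 0.0847/0.1022 ≈ 0.8288.

0.8288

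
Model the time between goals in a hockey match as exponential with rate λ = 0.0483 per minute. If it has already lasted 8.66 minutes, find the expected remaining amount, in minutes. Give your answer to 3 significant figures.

20.7

By memorylessness, the remaining amount past any threshold is again Exp(λ) with mean 1/λ = 20.7039 minutes.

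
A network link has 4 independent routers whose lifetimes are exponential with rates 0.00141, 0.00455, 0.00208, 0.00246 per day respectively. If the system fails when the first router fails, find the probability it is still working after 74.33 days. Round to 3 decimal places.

The time to first failure is exponential with rate Σλ = 0.00141 + 0.00455 + 0.00208 + 0.00246 = 0.0105.
P(min > 74.33) = e^(−0.0105·74.33) = e^(−0.78047) ≈ 0.458.

0.458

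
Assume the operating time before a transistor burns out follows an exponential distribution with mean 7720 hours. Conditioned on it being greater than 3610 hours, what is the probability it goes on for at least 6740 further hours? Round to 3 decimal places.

0.418

The rate is λ = 1/7720 = 0.000129534 per hour.
By the memoryless property, P(X > 3610+6740 | X > 3610) = P(X > 6740).
P(X > 6740) = e^(−0.87306) ≈ 0.418.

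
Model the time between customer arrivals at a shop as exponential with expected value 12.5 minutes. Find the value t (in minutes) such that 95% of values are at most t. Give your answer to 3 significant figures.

The rate is λ = 1/12.5 = 0.08 per minute.
Set 1 − e^(−λt) = 0.95, so t = −ln(0.05)/λ = 2.9957/0.08 ≈ 37.4467 minutes.

37.4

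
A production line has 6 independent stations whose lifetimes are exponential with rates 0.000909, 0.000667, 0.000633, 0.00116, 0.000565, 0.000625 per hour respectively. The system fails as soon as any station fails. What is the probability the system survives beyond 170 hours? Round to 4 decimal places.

0.4607

The time to first failure is exponential with rate Σλ = 0.000909 + 0.000667 + 0.000633 + 0.00116 + 0.000565 + 0.000625 = 0.004559.
P(min > 170) = e^(−0.004559·170) = e^(−0.77503) ≈ 0.4607.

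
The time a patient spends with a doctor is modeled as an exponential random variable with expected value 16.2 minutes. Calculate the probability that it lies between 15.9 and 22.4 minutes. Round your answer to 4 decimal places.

0.1239

The rate is λ = 1/16.2 = 0.0617284 per minute.
P(15.9 < X < 22.4) = e^(−λ·15.9) − e^(−λ·22.4) = 0.37476 − 0.25090 ≈ 0.1239.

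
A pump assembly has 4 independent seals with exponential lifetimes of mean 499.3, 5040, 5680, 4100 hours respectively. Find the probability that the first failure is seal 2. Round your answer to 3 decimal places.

Rates: λ_i = 1/mean_i → 0.0020028, 0.000198413, 0.000176056, 0.000243902; Σλ = 0.00262118.
P(seal 2 first) = λ_2/Σλ = 0.000198413/0.00262118 ≈ 0.076.

0.076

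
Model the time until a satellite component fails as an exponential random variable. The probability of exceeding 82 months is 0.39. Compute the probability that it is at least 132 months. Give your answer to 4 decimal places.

0.2196

e^(−λ·82) = 0.39 ⇒ λ = −ln(0.39)/82 = 0.011483.
P(X > 132) = e^(−0.011483·132) = e^(−1.5158) ≈ 0.2196.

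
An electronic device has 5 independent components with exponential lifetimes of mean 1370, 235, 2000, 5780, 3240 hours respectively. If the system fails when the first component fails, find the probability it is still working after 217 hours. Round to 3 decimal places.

0.274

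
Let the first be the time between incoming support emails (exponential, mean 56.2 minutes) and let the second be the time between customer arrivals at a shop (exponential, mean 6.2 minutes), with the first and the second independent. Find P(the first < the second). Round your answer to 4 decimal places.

0.0994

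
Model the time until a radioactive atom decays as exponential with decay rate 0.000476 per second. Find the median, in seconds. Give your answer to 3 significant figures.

1460

Set 1 − e^(−λt) = 0.5, so t = −ln(0.5)/λ = 0.69315/0.000476 ≈ 1456.19 seconds.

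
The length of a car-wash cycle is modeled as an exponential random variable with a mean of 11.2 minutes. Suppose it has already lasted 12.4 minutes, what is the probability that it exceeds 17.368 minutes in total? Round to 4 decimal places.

The rate is λ = 1/11.2 = 0.0892857 per minute.
P(X > s+t | X > s) = e^(−λ(s+t))/e^(−λs) = e^(−λt), independent of s = 12.4.
P(X > 4.968) = e^(−0.44357) ≈ 0.6417.

0.6417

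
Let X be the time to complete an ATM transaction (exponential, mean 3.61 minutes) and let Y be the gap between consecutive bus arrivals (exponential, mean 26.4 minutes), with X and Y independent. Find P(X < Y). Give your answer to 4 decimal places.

0.8797

λ_1 = 1/3.61 = 0.277008, λ_2 = 1/26.4 = 0.0378788.
For independent exponentials, P(X < Y) = λ_1/(λ_1+λ_2) = 0.277008/0.314887 ≈ 0.8797.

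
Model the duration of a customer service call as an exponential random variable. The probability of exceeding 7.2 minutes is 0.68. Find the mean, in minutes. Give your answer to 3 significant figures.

e^(−λ·7.2) = 0.68 ⇒ λ = −ln(0.68)/7.2 = 0.0535642.
Mean = 1/λ = 18.6692 minutes.

18.7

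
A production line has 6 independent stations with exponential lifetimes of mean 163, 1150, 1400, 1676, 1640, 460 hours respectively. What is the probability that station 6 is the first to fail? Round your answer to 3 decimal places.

0.196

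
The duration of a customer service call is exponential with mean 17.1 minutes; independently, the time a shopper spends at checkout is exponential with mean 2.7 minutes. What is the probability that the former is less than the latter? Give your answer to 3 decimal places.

λ_1 = 1/17.1 = 0.0584795, λ_2 = 1/2.7 = 0.37037.
For independent exponentials, P(the former < the latter) = λ_1/(λ_1+λ_2) = 0.0584795/0.42885 ≈ 0.136.

0.136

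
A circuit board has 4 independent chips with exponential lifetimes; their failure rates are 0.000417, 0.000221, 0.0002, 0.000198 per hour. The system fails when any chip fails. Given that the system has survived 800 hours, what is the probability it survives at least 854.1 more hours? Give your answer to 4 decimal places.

Time to first failure ~ Exp(Σλ) with Σλ = 0.001036.
By memorylessness, P(T > 800+854.1 | T > 800) = P(T > 854.1) = e^(−0.001036·854.1) ≈ 0.4128.

0.4128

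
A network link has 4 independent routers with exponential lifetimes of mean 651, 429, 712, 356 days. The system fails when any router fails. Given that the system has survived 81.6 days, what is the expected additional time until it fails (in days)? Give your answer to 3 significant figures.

First-failure rate Σλ = 1/651 + 1/429 + 1/712 + 1/356 = 0.00808058.
By memorylessness the expected residual is 1/Σλ = 123.753 days, regardless of the 81.6 already elapsed.

124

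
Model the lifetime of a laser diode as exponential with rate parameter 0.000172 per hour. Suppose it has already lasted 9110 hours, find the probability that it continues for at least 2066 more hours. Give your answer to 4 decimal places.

0.7009

P(X > s+t | X > s) = e^(−λ(s+t))/e^(−λs) = e^(−λt), independent of s = 9110.
P(X > 2066) = e^(−0.35535) ≈ 0.7009.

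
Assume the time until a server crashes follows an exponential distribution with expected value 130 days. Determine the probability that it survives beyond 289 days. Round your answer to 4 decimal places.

0.1083

The rate is λ = 1/130 = 0.00769231 per day.
P(X > 289) = e^(−λ·289) = e^(−2.2231) ≈ 0.1083.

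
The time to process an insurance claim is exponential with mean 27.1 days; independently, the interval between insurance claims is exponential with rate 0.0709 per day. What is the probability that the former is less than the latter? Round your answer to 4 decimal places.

0.3423

λ_1 = 1/27.1 = 0.0369004, λ_2 = 0.0709.
For independent exponentials, P(the former < the latter) = λ_1/(λ_1+λ_2) = 0.0369004/0.1078 ≈ 0.3423.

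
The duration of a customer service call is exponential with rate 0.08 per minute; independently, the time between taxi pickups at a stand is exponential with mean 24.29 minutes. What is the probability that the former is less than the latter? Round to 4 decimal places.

0.6602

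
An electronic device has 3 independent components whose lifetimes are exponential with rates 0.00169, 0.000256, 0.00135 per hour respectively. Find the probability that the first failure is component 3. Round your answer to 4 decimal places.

The time to first failure is exponential with rate Σλ = 0.00169 + 0.000256 + 0.00135 = 0.003296.
P(component 3 first) = λ_3/Σλ = 0.00135/0.003296 ≈ 0.4096.

0.4096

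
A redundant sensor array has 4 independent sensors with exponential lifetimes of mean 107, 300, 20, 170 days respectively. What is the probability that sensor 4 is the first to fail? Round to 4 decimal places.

0.0858

Rates: λ_i = 1/mean_i → 0.00934579, 0.00333333, 0.05, 0.00588235; Σλ = 0.0685615.
P(sensor 4 first) = λ_4/Σλ = 0.00588235/0.0685615 ≈ 0.0858.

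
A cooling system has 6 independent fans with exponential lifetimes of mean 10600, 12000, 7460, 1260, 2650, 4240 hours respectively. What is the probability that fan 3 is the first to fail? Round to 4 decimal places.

Rates: λ_i = 1/mean_i → 0.0000943396, 0.0000833333, 0.000134048, 0.000793651, 0.000377358, 0.000235849; Σλ = 0.00171858.
P(fan 3 first) = λ_3/Σλ = 0.000134048/0.00171858 ≈ 0.0780.

0.0780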